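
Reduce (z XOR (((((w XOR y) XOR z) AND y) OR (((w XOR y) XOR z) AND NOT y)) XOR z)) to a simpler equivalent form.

By XOR self-cancellation ((E XOR v) XOR v = E) then distribution ((E AND v) OR (E AND NOT v) = E):
= ((w XOR y) XOR z)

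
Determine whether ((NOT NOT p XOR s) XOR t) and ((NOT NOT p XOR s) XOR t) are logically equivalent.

Yes, they are equivalent — the two output columns agree on all 8 assignments:
s | t | p | Expression 1 | Expression 2
---------------------------------------
0 | 0 | 0 | 0 | 0
0 | 0 | 1 | 1 | 1
0 | 1 | 0 | 1 | 1
0 | 1 | 1 | 0 | 0
1 | 0 | 0 | 1 | 1
1 | 0 | 1 | 0 | 0
1 | 1 | 0 | 0 | 0
1 | 1 | 1 | 1 | 1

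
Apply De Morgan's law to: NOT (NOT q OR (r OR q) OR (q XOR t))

q AND NOT (r OR q) AND NOT (q XOR t)
De Morgan's: NOT(OR of terms) = AND of negations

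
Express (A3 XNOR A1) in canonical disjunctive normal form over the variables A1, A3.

(NOT A1 AND NOT A3) OR (A1 AND A3)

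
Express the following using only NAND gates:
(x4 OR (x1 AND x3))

((x4 NAND x4) NAND (((x1 NAND x3) NAND (x1 NAND x3)) NAND ((x1 NAND x3) NAND (x1 NAND x3))))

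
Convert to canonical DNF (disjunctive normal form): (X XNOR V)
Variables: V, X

(NOT V AND NOT X) OR (V AND X)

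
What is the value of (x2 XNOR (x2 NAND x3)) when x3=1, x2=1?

Substituting: (1 XNOR (1 NAND 1))
= 0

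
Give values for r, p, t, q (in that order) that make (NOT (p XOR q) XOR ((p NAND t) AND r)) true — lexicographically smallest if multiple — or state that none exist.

r=0, p=0, t=0, q=0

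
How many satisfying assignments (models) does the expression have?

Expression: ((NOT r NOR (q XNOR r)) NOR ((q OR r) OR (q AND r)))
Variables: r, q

Satisfying assignments: (0,0)
Count: 1 out of 4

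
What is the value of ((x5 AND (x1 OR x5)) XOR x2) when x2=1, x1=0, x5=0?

Substituting: ((0 AND (0 OR 0)) XOR 1)
= 1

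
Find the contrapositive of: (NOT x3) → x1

Contrapositive: NOT x1 → x3
Note: A statement and its contrapositive are logically equivalent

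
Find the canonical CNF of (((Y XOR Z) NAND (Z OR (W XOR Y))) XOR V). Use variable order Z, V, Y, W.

(Z OR V OR NOT Y OR W) AND (Z OR NOT V OR Y OR W) AND (Z OR NOT V OR Y OR NOT W) AND (Z OR NOT V OR NOT Y OR NOT W) AND (NOT Z OR V OR Y OR W) AND (NOT Z OR V OR Y OR NOT W) AND (NOT Z OR NOT V OR NOT Y OR W) AND (NOT Z OR NOT V OR NOT Y OR NOT W)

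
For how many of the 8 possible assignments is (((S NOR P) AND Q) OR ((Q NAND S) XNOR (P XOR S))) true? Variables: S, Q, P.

Satisfying assignments: (0,0,1), (0,1,0), (0,1,1), (1,0,0), (1,1,1)
Count: 5 out of 8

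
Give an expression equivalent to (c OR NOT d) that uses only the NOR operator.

((c NOR (d NOR d)) NOR (c NOR (d NOR d)))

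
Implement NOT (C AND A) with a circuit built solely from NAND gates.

(((C NAND A) NAND (C NAND A)) NAND ((C NAND A) NAND (C NAND A)))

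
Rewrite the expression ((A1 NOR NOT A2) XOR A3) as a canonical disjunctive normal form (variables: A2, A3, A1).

(NOT A2 AND A3 AND NOT A1) OR (NOT A2 AND A3 AND A1) OR (A2 AND NOT A3 AND NOT A1) OR (A2 AND A3 AND A1)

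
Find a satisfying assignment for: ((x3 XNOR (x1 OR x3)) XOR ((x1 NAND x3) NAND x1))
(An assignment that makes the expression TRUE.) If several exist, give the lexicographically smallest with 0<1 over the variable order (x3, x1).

UNSATISFIABLE - no assignment makes this expression true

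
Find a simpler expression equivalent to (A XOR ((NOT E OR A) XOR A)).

By XOR self-cancellation ((E XOR v) XOR v = E):
= (NOT E OR A)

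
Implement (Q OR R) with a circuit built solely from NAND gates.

((Q NAND Q) NAND (R NAND R))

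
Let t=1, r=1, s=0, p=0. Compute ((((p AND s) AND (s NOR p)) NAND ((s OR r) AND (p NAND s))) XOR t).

Substituting: ((((0 AND 0) AND (0 NOR 0)) NAND ((0 OR 1) AND (0 NAND 0))) XOR 1)
= 0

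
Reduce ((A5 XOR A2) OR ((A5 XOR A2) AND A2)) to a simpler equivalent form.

By absorption (E OR (E AND v) = E):
= (A5 XOR A2)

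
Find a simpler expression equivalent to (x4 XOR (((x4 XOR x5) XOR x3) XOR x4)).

By XOR self-cancellation ((E XOR v) XOR v = E):
= ((x4 XOR x5) XOR x3)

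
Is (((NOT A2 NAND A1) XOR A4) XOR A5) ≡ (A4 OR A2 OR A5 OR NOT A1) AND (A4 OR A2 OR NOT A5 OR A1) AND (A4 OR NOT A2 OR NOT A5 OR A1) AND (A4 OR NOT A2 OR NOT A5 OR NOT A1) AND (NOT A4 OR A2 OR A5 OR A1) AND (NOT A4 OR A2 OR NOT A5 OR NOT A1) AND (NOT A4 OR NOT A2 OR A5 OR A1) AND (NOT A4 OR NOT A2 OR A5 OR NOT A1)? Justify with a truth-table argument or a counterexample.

Yes, they are equivalent — the two output columns agree on all 16 assignments:
A4 | A2 | A5 | A1 | Expression 1 | Expression 2
-----------------------------------------------
0 | 0 | 0 | 0 | 1 | 1
0 | 0 | 0 | 1 | 0 | 0
0 | 0 | 1 | 0 | 0 | 0
0 | 0 | 1 | 1 | 1 | 1
0 | 1 | 0 | 0 | 1 | 1
0 | 1 | 0 | 1 | 1 | 1
0 | 1 | 1 | 0 | 0 | 0
0 | 1 | 1 | 1 | 0 | 0
1 | 0 | 0 | 0 | 0 | 0
1 | 0 | 0 | 1 | 1 | 1
1 | 0 | 1 | 0 | 1 | 1
1 | 0 | 1 | 1 | 0 | 0
1 | 1 | 0 | 0 | 0 | 0
1 | 1 | 0 | 1 | 0 | 0
1 | 1 | 1 | 0 | 1 | 1
1 | 1 | 1 | 1 | 1 | 1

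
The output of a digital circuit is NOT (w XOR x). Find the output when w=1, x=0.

Substituting: NOT (1 XOR 0)
= 0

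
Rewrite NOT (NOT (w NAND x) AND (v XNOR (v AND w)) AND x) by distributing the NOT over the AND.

(w NAND x) OR NOT (v XNOR (v AND w)) OR NOT x
De Morgan's: NOT(AND of terms) = OR of negations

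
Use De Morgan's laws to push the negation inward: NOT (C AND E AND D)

NOT C OR NOT E OR NOT D
De Morgan's: NOT(AND of terms) = OR of negations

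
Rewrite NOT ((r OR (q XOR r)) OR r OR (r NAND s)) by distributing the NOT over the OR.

NOT (r OR (q XOR r)) AND NOT r AND NOT (r NAND s)
De Morgan's: NOT(OR of terms) = AND of negations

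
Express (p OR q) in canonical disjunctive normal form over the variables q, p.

(NOT q AND p) OR (q AND NOT p) OR (q AND p)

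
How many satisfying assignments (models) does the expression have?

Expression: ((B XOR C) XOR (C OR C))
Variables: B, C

Satisfying assignments: (1,0), (1,1)
Count: 2 out of 4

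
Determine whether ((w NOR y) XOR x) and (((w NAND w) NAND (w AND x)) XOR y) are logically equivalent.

No. Counterexample: with w=0, y=0, x=1, Expression 1 = 0 but Expression 2 = 1.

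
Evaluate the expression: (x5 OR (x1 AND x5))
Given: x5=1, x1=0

Substituting: (1 OR (0 AND 1))
= 1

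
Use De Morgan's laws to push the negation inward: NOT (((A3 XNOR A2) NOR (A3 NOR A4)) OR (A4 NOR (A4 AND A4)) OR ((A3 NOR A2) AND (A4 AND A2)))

NOT ((A3 XNOR A2) NOR (A3 NOR A4)) AND NOT (A4 NOR (A4 AND A4)) AND NOT ((A3 NOR A2) AND (A4 AND A2))
De Morgan's: NOT(OR of terms) = AND of negations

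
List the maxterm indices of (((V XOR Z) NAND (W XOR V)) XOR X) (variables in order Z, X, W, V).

ΠM(1, 4, 6, 7, 10, 12, 13, 15) = (Z OR X OR W OR NOT V) AND (Z OR NOT X OR W OR V) AND (Z OR NOT X OR NOT W OR V) AND (Z OR NOT X OR NOT W OR NOT V) AND (NOT Z OR X OR NOT W OR V) AND (NOT Z OR NOT X OR W OR V) AND (NOT Z OR NOT X OR W OR NOT V) AND (NOT Z OR NOT X OR NOT W OR NOT V)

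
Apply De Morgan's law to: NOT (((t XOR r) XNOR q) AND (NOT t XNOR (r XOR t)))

NOT ((t XOR r) XNOR q) OR NOT (NOT t XNOR (r XOR t))
De Morgan's: NOT(AND of terms) = OR of negations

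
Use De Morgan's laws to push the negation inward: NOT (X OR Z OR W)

NOT X AND NOT Z AND NOT W
De Morgan's: NOT(OR of terms) = AND of negations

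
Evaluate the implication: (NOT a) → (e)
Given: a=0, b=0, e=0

Antecedent (NOT a) = 1; consequent (e) = 0.
1 → 0 = 0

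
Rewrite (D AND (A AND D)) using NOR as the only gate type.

((D NOR D) NOR (((A NOR A) NOR (D NOR D)) NOR ((A NOR A) NOR (D NOR D))))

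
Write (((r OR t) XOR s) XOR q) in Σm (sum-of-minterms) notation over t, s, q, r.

Σm(1, 2, 4, 7, 8, 9, 14, 15) = (NOT t AND NOT s AND NOT q AND r) OR (NOT t AND NOT s AND q AND NOT r) OR (NOT t AND s AND NOT q AND NOT r) OR (NOT t AND s AND q AND r) OR (t AND NOT s AND NOT q AND NOT r) OR (t AND NOT s AND NOT q AND r) OR (t AND s AND q AND NOT r) OR (t AND s AND q AND r)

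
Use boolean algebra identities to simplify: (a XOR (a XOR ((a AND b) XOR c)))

By XOR self-cancellation ((E XOR v) XOR v = E):
= ((a AND b) XOR c)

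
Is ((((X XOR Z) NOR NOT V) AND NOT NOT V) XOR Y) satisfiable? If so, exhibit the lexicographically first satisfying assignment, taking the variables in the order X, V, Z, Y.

X=0, V=0, Z=0, Y=1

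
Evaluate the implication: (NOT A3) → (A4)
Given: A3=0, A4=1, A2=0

Antecedent (NOT A3) = 1; consequent (A4) = 1.
1 → 1 = 1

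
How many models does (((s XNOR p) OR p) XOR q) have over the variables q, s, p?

Satisfying assignments: (0,0,0), (0,0,1), (0,1,1), (1,1,0)
Count: 4 out of 8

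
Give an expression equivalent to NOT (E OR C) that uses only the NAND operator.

(((E NAND E) NAND (C NAND C)) NAND ((E NAND E) NAND (C NAND C)))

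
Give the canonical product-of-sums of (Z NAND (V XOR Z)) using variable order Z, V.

ΠM(2) = (NOT Z OR V)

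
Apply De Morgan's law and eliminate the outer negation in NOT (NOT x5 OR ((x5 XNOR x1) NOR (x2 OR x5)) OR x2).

x5 AND NOT ((x5 XNOR x1) NOR (x2 OR x5)) AND NOT x2
De Morgan's: NOT(OR of terms) = AND of negations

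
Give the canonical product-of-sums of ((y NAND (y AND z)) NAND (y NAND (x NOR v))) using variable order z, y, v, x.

ΠM(0, 1, 2, 3, 5, 6, 7, 8, 9, 10, 11) = (z OR y OR v OR x) AND (z OR y OR v OR NOT x) AND (z OR y OR NOT v OR x) AND (z OR y OR NOT v OR NOT x) AND (z OR NOT y OR v OR NOT x) AND (z OR NOT y OR NOT v OR x) AND (z OR NOT y OR NOT v OR NOT x) AND (NOT z OR y OR v OR x) AND (NOT z OR y OR v OR NOT x) AND (NOT z OR y OR NOT v OR x) AND (NOT z OR y OR NOT v OR NOT x)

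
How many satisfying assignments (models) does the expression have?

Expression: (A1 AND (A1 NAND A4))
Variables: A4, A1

Satisfying assignments: (0,1)
Count: 1 out of 4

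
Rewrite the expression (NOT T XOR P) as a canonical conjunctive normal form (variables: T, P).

(T OR NOT P) AND (NOT T OR P)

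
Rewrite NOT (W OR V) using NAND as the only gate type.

(((W NAND W) NAND (V NAND V)) NAND ((W NAND W) NAND (V NAND V)))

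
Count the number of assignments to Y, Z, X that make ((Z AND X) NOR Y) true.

Satisfying assignments: (0,0,0), (0,0,1), (0,1,0)
Count: 3 out of 8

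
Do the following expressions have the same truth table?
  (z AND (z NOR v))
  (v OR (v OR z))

No. Counterexample: with z=0, v=1, Expression 1 = 0 but Expression 2 = 1.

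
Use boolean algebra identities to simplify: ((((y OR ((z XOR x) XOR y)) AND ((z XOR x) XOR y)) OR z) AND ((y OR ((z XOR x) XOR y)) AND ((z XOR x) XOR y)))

By absorption (E AND (E OR v) = E) then absorption (E AND (E OR v) = E):
= ((z XOR x) XOR y)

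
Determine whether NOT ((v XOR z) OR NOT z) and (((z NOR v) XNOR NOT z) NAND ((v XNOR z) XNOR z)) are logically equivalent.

No. Counterexample: with v=0, z=0, Expression 1 = 0 but Expression 2 = 1.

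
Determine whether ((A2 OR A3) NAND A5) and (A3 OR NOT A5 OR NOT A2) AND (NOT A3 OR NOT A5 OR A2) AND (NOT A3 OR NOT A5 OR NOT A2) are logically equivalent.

Yes, they are equivalent — the two output columns agree on all 8 assignments:
A3 | A5 | A2 | Expression 1 | Expression 2
------------------------------------------
0 | 0 | 0 | 1 | 1
0 | 0 | 1 | 1 | 1
0 | 1 | 0 | 1 | 1
0 | 1 | 1 | 0 | 0
1 | 0 | 0 | 1 | 1
1 | 0 | 1 | 1 | 1
1 | 1 | 0 | 0 | 0
1 | 1 | 1 | 0 | 0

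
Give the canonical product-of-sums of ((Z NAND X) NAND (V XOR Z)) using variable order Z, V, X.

ΠM(2, 3, 4) = (Z OR NOT V OR X) AND (Z OR NOT V OR NOT X) AND (NOT Z OR V OR X)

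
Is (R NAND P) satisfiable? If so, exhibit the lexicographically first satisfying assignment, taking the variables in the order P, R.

P=0, R=0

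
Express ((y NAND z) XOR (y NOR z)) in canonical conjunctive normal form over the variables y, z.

(y OR z) AND (NOT y OR NOT z)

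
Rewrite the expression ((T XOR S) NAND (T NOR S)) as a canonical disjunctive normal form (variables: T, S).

(NOT T AND NOT S) OR (NOT T AND S) OR (T AND NOT S) OR (T AND S)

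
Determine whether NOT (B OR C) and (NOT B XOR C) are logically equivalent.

No. Counterexample: with C=1, B=1, Expression 1 = 0 but Expression 2 = 1.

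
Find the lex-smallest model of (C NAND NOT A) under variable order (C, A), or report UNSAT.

C=0, A=0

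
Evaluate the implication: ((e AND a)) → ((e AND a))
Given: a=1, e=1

Antecedent ((e AND a)) = 1; consequent ((e AND a)) = 1.
1 → 1 = 1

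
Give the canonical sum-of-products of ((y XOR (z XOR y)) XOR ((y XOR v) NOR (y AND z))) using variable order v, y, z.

Σm(0, 3, 5, 6, 7) = (NOT v AND NOT y AND NOT z) OR (NOT v AND y AND z) OR (v AND NOT y AND z) OR (v AND y AND NOT z) OR (v AND y AND z)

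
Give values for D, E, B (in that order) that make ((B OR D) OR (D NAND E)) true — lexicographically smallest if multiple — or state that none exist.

D=0, E=0, B=0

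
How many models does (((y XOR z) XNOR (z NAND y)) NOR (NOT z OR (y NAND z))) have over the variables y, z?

No assignment satisfies the expression.
Count: 0 out of 4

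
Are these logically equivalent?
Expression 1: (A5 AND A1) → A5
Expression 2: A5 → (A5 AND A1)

No, Converse is not equivalent to original (counterexample: A1=0, A5=1)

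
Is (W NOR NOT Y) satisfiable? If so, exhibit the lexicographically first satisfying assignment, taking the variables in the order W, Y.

W=0, Y=1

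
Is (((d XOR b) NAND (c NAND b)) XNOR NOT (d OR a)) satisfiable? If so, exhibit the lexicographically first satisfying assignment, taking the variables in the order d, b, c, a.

d=0, b=0, c=0, a=0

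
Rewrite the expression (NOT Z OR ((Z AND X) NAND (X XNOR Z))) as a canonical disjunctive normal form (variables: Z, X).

(NOT Z AND NOT X) OR (NOT Z AND X) OR (Z AND NOT X)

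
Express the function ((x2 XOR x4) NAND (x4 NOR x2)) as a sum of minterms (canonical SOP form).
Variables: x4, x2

Σm(0, 1, 2, 3) = (NOT x4 AND NOT x2) OR (NOT x4 AND x2) OR (x4 AND NOT x2) OR (x4 AND x2)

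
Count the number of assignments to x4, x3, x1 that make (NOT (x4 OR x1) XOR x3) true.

Satisfying assignments: (0,0,0), (0,1,1), (1,1,0), (1,1,1)
Count: 4 out of 8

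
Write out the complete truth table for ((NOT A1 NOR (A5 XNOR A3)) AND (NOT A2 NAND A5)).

A5 | A3 | A2 | A1 | Output
--------------------------
0 | 0 | 0 | 0 | 0
0 | 0 | 0 | 1 | 0
0 | 0 | 1 | 0 | 0
0 | 0 | 1 | 1 | 0
0 | 1 | 0 | 0 | 0
0 | 1 | 0 | 1 | 1
0 | 1 | 1 | 0 | 0
0 | 1 | 1 | 1 | 1
1 | 0 | 0 | 0 | 0
1 | 0 | 0 | 1 | 0
1 | 0 | 1 | 0 | 0
1 | 0 | 1 | 1 | 1
1 | 1 | 0 | 0 | 0
1 | 1 | 0 | 1 | 0
1 | 1 | 1 | 0 | 0
1 | 1 | 1 | 1 | 0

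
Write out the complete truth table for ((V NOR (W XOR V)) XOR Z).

V | Z | W | Output
------------------
0 | 0 | 0 | 1
0 | 0 | 1 | 0
0 | 1 | 0 | 0
0 | 1 | 1 | 1
1 | 0 | 0 | 0
1 | 0 | 1 | 0
1 | 1 | 0 | 1
1 | 1 | 1 | 1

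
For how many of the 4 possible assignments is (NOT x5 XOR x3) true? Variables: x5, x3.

Satisfying assignments: (0,0), (1,1)
Count: 2 out of 4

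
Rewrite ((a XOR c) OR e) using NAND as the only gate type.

((((a NAND (a NAND c)) NAND (c NAND (a NAND c))) NAND ((a NAND (a NAND c)) NAND (c NAND (a NAND c)))) NAND (e NAND e))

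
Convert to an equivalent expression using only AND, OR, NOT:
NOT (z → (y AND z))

z AND NOT (y AND z)
(Negated implication: NOT(A → B) = A AND NOT B)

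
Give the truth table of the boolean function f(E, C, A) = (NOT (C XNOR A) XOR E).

E | C | A | Output
------------------
0 | 0 | 0 | 0
0 | 0 | 1 | 1
0 | 1 | 0 | 1
0 | 1 | 1 | 0
1 | 0 | 0 | 1
1 | 0 | 1 | 0
1 | 1 | 0 | 0
1 | 1 | 1 | 1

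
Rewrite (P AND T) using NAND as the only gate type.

((P NAND T) NAND (P NAND T))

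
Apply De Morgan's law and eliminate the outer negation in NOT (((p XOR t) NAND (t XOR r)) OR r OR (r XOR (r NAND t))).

NOT ((p XOR t) NAND (t XOR r)) AND NOT r AND NOT (r XOR (r NAND t))
De Morgan's: NOT(OR of terms) = AND of negations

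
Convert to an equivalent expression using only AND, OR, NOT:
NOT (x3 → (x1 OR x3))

x3 AND NOT (x1 OR x3)
(Negated implication: NOT(A → B) = A AND NOT B)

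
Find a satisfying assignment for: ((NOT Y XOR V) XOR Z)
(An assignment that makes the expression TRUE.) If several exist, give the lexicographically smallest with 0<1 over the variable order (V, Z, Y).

V=0, Z=0, Y=0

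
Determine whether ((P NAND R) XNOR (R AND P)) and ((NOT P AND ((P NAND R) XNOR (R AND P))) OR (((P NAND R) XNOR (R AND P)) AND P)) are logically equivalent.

Yes, they are equivalent — the two output columns agree on all 4 assignments:
P | R | Expression 1 | Expression 2
-----------------------------------
0 | 0 | 0 | 0
0 | 1 | 0 | 0
1 | 0 | 0 | 0
1 | 1 | 0 | 0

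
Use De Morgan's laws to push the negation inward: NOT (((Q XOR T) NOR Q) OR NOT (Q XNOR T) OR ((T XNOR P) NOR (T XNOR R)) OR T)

NOT ((Q XOR T) NOR Q) AND (Q XNOR T) AND NOT ((T XNOR P) NOR (T XNOR R)) AND NOT T
De Morgan's: NOT(OR of terms) = AND of negations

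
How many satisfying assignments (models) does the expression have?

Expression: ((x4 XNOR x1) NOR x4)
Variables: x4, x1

Satisfying assignments: (0,1)
Count: 1 out of 4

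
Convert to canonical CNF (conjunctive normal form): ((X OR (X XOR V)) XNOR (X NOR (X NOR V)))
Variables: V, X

(V OR NOT X) AND (NOT V OR NOT X)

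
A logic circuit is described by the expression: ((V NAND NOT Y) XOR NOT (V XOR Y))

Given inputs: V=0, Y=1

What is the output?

Substituting: ((0 NAND NOT 1) XOR NOT (0 XOR 1))
= 1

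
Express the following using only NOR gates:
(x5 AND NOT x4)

((x5 NOR x5) NOR ((x4 NOR x4) NOR (x4 NOR x4)))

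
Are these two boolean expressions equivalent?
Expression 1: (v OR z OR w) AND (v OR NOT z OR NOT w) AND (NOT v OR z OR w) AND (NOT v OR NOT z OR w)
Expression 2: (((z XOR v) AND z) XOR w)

Yes, they are equivalent — the two output columns agree on all 8 assignments:
v | z | w | Expression 1 | Expression 2
---------------------------------------
0 | 0 | 0 | 0 | 0
0 | 0 | 1 | 1 | 1
0 | 1 | 0 | 1 | 1
0 | 1 | 1 | 0 | 0
1 | 0 | 0 | 0 | 0
1 | 0 | 1 | 1 | 1
1 | 1 | 0 | 0 | 0
1 | 1 | 1 | 1 | 1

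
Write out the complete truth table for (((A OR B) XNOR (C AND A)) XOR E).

A | B | C | E | Output
----------------------
0 | 0 | 0 | 0 | 1
0 | 0 | 0 | 1 | 0
0 | 0 | 1 | 0 | 1
0 | 0 | 1 | 1 | 0
0 | 1 | 0 | 0 | 0
0 | 1 | 0 | 1 | 1
0 | 1 | 1 | 0 | 0
0 | 1 | 1 | 1 | 1
1 | 0 | 0 | 0 | 0
1 | 0 | 0 | 1 | 1
1 | 0 | 1 | 0 | 1
1 | 0 | 1 | 1 | 0
1 | 1 | 0 | 0 | 0
1 | 1 | 0 | 1 | 1
1 | 1 | 1 | 0 | 1
1 | 1 | 1 | 1 | 0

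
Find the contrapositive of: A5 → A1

Contrapositive: NOT A1 → NOT A5
Note: A statement and its contrapositive are logically equivalent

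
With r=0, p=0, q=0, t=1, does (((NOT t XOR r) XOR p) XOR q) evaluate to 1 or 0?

Substituting: (((NOT 1 XOR 0) XOR 0) XOR 0)
= 0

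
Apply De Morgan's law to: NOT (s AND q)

NOT s OR NOT q
De Morgan's: NOT(AND of terms) = OR of negations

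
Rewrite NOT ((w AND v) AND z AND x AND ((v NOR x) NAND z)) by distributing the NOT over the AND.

NOT (w AND v) OR NOT z OR NOT x OR NOT ((v NOR x) NAND z)
De Morgan's: NOT(AND of terms) = OR of negations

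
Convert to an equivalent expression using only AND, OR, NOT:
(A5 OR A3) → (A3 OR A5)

NOT (A5 OR A3) OR (A3 OR A5)
(Implication elimination: A → B = NOT A OR B)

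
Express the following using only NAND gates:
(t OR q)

((t NAND t) NAND (q NAND q))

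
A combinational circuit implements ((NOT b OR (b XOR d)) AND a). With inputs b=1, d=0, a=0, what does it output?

Substituting: ((NOT 1 OR (1 XOR 0)) AND 0)
= 0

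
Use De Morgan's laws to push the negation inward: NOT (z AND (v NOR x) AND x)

NOT z OR NOT (v NOR x) OR NOT x
De Morgan's: NOT(AND of terms) = OR of negations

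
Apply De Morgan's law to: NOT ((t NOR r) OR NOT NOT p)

NOT (t NOR r) AND NOT p
De Morgan's: NOT(OR of terms) = AND of negations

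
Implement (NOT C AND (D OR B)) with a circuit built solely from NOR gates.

(((C NOR C) NOR (C NOR C)) NOR (((D NOR B) NOR (D NOR B)) NOR ((D NOR B) NOR (D NOR B))))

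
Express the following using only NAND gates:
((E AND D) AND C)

((((E NAND D) NAND (E NAND D)) NAND C) NAND (((E NAND D) NAND (E NAND D)) NAND C))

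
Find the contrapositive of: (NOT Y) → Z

Contrapositive: NOT Z → Y
Note: A statement and its contrapositive are logically equivalent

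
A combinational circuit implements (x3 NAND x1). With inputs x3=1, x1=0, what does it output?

Substituting: (1 NAND 0)
= 1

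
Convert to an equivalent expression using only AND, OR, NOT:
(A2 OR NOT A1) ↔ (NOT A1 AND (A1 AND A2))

((A2 OR NOT A1) AND (NOT A1 AND (A1 AND A2))) OR (NOT (A2 OR NOT A1) AND NOT (NOT A1 AND (A1 AND A2)))
(Biconditional = both true or both false)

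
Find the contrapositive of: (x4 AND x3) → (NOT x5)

Contrapositive: x5 → NOT (x4 AND x3)
Note: A statement and its contrapositive are logically equivalent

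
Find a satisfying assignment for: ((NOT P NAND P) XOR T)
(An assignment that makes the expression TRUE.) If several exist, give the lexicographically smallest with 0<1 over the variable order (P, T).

P=0, T=0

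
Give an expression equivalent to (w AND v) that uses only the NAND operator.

((w NAND v) NAND (w NAND v))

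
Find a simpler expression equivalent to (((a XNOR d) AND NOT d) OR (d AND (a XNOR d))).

By distribution ((E AND v) OR (E AND NOT v) = E):
= (a XNOR d)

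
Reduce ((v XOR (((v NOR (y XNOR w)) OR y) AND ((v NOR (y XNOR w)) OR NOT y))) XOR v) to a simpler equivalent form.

By XOR self-cancellation ((E XOR v) XOR v = E) then distribution ((E OR v) AND (E OR NOT v) = E):
= (v NOR (y XNOR w))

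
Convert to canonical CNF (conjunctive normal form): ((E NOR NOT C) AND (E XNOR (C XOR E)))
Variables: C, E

(C OR E) AND (C OR NOT E) AND (NOT C OR E) AND (NOT C OR NOT E)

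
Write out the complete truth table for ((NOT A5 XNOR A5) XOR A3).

A3 | A5 | Output
----------------
0 | 0 | 0
0 | 1 | 0
1 | 0 | 1
1 | 1 | 1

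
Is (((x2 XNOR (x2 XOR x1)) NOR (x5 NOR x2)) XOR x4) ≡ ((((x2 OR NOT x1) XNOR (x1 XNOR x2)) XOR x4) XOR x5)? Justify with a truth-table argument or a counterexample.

No. Counterexample: with x4=0, x5=0, x1=0, x2=0, Expression 1 = 0 but Expression 2 = 1.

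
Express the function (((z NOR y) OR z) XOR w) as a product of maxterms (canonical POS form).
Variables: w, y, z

ΠM(2, 4, 5, 7) = (w OR NOT y OR z) AND (NOT w OR y OR z) AND (NOT w OR y OR NOT z) AND (NOT w OR NOT y OR NOT z)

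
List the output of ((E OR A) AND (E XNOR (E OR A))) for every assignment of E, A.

E | A | Output
--------------
0 | 0 | 0
0 | 1 | 0
1 | 0 | 1
1 | 1 | 1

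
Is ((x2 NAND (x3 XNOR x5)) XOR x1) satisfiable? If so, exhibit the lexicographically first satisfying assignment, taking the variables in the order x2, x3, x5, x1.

x2=0, x3=0, x5=0, x1=0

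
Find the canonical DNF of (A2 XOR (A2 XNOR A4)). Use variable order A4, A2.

(NOT A4 AND NOT A2) OR (NOT A4 AND A2)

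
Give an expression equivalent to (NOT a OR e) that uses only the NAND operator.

(((a NAND a) NAND (a NAND a)) NAND (e NAND e))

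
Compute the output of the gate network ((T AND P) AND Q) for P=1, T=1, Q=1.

Substituting: ((1 AND 1) AND 1)
= 1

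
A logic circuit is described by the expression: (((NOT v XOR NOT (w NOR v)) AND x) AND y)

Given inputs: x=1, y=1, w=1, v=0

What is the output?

Substituting: (((NOT 0 XOR NOT (1 NOR 0)) AND 1) AND 1)
= 0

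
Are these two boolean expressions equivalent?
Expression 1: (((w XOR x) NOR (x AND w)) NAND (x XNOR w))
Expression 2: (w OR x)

Yes, they are equivalent — the two output columns agree on all 4 assignments:
w | x | Expression 1 | Expression 2
-----------------------------------
0 | 0 | 0 | 0
0 | 1 | 1 | 1
1 | 0 | 1 | 1
1 | 1 | 1 | 1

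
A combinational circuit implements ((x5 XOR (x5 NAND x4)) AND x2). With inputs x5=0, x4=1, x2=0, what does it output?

Substituting: ((0 XOR (0 NAND 1)) AND 0)
= 0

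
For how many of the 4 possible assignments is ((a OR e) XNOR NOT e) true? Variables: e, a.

Satisfying assignments: (0,1)
Count: 1 out of 4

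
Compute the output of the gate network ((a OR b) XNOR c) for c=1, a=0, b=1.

Substituting: ((0 OR 1) XNOR 1)
= 1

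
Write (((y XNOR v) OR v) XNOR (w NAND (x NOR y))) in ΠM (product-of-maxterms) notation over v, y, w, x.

ΠM(2, 4, 5, 6, 7, 10) = (v OR y OR NOT w OR x) AND (v OR NOT y OR w OR x) AND (v OR NOT y OR w OR NOT x) AND (v OR NOT y OR NOT w OR x) AND (v OR NOT y OR NOT w OR NOT x) AND (NOT v OR y OR NOT w OR x)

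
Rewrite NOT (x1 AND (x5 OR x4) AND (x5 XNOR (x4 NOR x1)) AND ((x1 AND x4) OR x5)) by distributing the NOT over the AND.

NOT x1 OR NOT (x5 OR x4) OR NOT (x5 XNOR (x4 NOR x1)) OR NOT ((x1 AND x4) OR x5)
De Morgan's: NOT(AND of terms) = OR of negations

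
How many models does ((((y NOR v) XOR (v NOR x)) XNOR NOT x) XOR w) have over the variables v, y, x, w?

Satisfying assignments: (0,0,0,1), (0,0,1,1), (0,1,0,0), (0,1,1,0), (1,0,0,1), (1,0,1,0), (1,1,0,1), (1,1,1,0)
Count: 8 out of 16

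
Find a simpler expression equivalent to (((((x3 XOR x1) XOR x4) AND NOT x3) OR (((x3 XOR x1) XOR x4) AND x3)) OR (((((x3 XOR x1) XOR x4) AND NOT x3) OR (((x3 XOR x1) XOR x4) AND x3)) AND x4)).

By absorption (E OR (E AND v) = E) then distribution ((E AND v) OR (E AND NOT v) = E):
= ((x3 XOR x1) XOR x4)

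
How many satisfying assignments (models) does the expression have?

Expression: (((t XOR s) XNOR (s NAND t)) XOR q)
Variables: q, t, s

Satisfying assignments: (0,0,1), (0,1,0), (0,1,1), (1,0,0)
Count: 4 out of 8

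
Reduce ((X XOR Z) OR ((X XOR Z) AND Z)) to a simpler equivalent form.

By absorption (E OR (E AND v) = E):
= (X XOR Z)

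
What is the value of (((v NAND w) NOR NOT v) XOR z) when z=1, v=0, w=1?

Substituting: (((0 NAND 1) NOR NOT 0) XOR 1)
= 1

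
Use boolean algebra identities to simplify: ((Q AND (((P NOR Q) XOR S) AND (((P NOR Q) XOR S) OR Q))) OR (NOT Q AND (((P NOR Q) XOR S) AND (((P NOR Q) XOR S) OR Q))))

By distribution ((E AND v) OR (E AND NOT v) = E) then absorption (E AND (E OR v) = E):
= ((P NOR Q) XOR S)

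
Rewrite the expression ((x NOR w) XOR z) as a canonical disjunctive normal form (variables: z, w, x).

(NOT z AND NOT w AND NOT x) OR (z AND NOT w AND x) OR (z AND w AND NOT x) OR (z AND w AND x)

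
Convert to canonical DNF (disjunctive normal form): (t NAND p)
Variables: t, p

(NOT t AND NOT p) OR (NOT t AND p) OR (t AND NOT p)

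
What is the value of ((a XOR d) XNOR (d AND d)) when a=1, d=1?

Substituting: ((1 XOR 1) XNOR (1 AND 1))
= 0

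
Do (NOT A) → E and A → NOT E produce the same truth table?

No, Inverse is not equivalent to original (counterexample: A=0, E=0)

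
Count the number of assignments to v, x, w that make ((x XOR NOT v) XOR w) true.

Satisfying assignments: (0,0,0), (0,1,1), (1,0,1), (1,1,0)
Count: 4 out of 8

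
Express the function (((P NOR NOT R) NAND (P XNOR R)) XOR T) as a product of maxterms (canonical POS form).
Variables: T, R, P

ΠM(4, 5, 6, 7) = (NOT T OR R OR P) AND (NOT T OR R OR NOT P) AND (NOT T OR NOT R OR P) AND (NOT T OR NOT R OR NOT P)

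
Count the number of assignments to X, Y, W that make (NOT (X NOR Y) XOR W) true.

Satisfying assignments: (0,0,1), (0,1,0), (1,0,0), (1,1,0)
Count: 4 out of 8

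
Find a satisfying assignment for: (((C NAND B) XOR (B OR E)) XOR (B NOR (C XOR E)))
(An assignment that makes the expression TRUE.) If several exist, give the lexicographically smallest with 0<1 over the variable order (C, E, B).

C=1, E=0, B=0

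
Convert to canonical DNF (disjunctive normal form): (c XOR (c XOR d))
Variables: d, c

(d AND NOT c) OR (d AND c)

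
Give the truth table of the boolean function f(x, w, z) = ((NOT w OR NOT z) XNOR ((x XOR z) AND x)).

x | w | z | Output
------------------
0 | 0 | 0 | 0
0 | 0 | 1 | 0
0 | 1 | 0 | 0
0 | 1 | 1 | 1
1 | 0 | 0 | 1
1 | 0 | 1 | 0
1 | 1 | 0 | 1
1 | 1 | 1 | 1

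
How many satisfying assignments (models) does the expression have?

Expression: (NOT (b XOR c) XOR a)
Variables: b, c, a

Satisfying assignments: (0,0,0), (0,1,1), (1,0,1), (1,1,0)
Count: 4 out of 8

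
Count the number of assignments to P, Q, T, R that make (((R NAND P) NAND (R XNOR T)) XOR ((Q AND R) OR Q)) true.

Satisfying assignments: (0,0,0,1), (0,0,1,0), (0,1,0,0), (0,1,1,1), (1,0,0,1), (1,0,1,0), (1,0,1,1), (1,1,0,0)
Count: 8 out of 16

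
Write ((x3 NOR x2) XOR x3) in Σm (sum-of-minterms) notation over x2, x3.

Σm(0, 1, 3) = (NOT x2 AND NOT x3) OR (NOT x2 AND x3) OR (x2 AND x3)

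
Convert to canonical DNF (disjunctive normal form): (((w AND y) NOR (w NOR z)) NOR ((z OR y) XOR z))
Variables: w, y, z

(NOT w AND NOT y AND NOT z) OR (w AND y AND z)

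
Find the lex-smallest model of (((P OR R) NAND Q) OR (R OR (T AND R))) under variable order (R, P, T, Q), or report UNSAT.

R=0, P=0, T=0, Q=0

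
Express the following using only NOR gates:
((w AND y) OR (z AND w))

((((w NOR w) NOR (y NOR y)) NOR ((z NOR z) NOR (w NOR w))) NOR (((w NOR w) NOR (y NOR y)) NOR ((z NOR z) NOR (w NOR w))))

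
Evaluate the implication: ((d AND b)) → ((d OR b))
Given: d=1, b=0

Antecedent ((d AND b)) = 0; consequent ((d OR b)) = 1.
0 → 1 = 1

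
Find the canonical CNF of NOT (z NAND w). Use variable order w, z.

(w OR z) AND (w OR NOT z) AND (NOT w OR z)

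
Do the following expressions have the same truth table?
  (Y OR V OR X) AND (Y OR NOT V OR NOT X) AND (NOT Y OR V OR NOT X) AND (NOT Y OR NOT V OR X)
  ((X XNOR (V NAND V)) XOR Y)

Yes, they are equivalent — the two output columns agree on all 8 assignments:
Y | V | X | Expression 1 | Expression 2
---------------------------------------
0 | 0 | 0 | 0 | 0
0 | 0 | 1 | 1 | 1
0 | 1 | 0 | 1 | 1
0 | 1 | 1 | 0 | 0
1 | 0 | 0 | 1 | 1
1 | 0 | 1 | 0 | 0
1 | 1 | 0 | 0 | 0
1 | 1 | 1 | 1 | 1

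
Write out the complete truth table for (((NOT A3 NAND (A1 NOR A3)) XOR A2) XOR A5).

A2 | A3 | A5 | A1 | Output
--------------------------
0 | 0 | 0 | 0 | 0
0 | 0 | 0 | 1 | 1
0 | 0 | 1 | 0 | 1
0 | 0 | 1 | 1 | 0
0 | 1 | 0 | 0 | 1
0 | 1 | 0 | 1 | 1
0 | 1 | 1 | 0 | 0
0 | 1 | 1 | 1 | 0
1 | 0 | 0 | 0 | 1
1 | 0 | 0 | 1 | 0
1 | 0 | 1 | 0 | 0
1 | 0 | 1 | 1 | 1
1 | 1 | 0 | 0 | 0
1 | 1 | 0 | 1 | 0
1 | 1 | 1 | 0 | 1
1 | 1 | 1 | 1 | 1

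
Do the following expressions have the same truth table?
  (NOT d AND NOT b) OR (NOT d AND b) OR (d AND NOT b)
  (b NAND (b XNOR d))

Yes, they are equivalent — the two output columns agree on all 4 assignments:
d | b | Expression 1 | Expression 2
-----------------------------------
0 | 0 | 1 | 1
0 | 1 | 1 | 1
1 | 0 | 1 | 1
1 | 1 | 0 | 0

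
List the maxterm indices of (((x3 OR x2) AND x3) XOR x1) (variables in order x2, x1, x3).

ΠM(0, 3, 4, 7) = (x2 OR x1 OR x3) AND (x2 OR NOT x1 OR NOT x3) AND (NOT x2 OR x1 OR x3) AND (NOT x2 OR NOT x1 OR NOT x3)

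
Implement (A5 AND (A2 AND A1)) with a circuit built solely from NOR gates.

((A5 NOR A5) NOR (((A2 NOR A2) NOR (A1 NOR A1)) NOR ((A2 NOR A2) NOR (A1 NOR A1))))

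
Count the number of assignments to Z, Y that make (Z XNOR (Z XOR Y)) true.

Satisfying assignments: (0,0), (1,0)
Count: 2 out of 4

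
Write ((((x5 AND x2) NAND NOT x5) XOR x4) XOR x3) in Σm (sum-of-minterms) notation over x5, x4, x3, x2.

Σm(0, 1, 6, 7, 8, 9, 14, 15) = (NOT x5 AND NOT x4 AND NOT x3 AND NOT x2) OR (NOT x5 AND NOT x4 AND NOT x3 AND x2) OR (NOT x5 AND x4 AND x3 AND NOT x2) OR (NOT x5 AND x4 AND x3 AND x2) OR (x5 AND NOT x4 AND NOT x3 AND NOT x2) OR (x5 AND NOT x4 AND NOT x3 AND x2) OR (x5 AND x4 AND x3 AND NOT x2) OR (x5 AND x4 AND x3 AND x2)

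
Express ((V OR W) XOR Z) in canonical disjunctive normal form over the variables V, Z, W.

(NOT V AND NOT Z AND W) OR (NOT V AND Z AND NOT W) OR (V AND NOT Z AND NOT W) OR (V AND NOT Z AND W)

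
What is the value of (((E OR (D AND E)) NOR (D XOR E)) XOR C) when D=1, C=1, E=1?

Substituting: (((1 OR (1 AND 1)) NOR (1 XOR 1)) XOR 1)
= 1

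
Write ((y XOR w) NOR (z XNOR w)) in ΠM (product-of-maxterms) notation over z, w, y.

ΠM(0, 1, 2, 5, 6, 7) = (z OR w OR y) AND (z OR w OR NOT y) AND (z OR NOT w OR y) AND (NOT z OR w OR NOT y) AND (NOT z OR NOT w OR y) AND (NOT z OR NOT w OR NOT y)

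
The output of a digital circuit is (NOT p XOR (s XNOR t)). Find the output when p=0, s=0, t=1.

Substituting: (NOT 0 XOR (0 XNOR 1))
= 1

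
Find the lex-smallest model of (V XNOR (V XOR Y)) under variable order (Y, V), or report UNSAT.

Y=0, V=0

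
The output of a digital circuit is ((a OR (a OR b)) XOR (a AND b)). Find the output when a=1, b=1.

Substituting: ((1 OR (1 OR 1)) XOR (1 AND 1))
= 0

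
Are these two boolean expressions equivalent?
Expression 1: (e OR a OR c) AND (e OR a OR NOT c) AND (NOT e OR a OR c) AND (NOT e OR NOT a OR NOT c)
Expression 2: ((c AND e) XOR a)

Yes, they are equivalent — the two output columns agree on all 8 assignments:
e | a | c | Expression 1 | Expression 2
---------------------------------------
0 | 0 | 0 | 0 | 0
0 | 0 | 1 | 0 | 0
0 | 1 | 0 | 1 | 1
0 | 1 | 1 | 1 | 1
1 | 0 | 0 | 0 | 0
1 | 0 | 1 | 1 | 1
1 | 1 | 0 | 1 | 1
1 | 1 | 1 | 0 | 0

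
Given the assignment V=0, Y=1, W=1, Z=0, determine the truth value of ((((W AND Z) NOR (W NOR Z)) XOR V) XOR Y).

Substituting: ((((1 AND 0) NOR (1 NOR 0)) XOR 0) XOR 1)
= 0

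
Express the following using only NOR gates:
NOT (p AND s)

(((p NOR p) NOR (s NOR s)) NOR ((p NOR p) NOR (s NOR s)))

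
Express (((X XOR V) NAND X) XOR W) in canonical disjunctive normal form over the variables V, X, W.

(NOT V AND NOT X AND NOT W) OR (NOT V AND X AND W) OR (V AND NOT X AND NOT W) OR (V AND X AND NOT W)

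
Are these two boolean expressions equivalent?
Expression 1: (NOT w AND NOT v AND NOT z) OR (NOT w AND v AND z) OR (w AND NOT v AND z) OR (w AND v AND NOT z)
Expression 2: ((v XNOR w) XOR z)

Yes, they are equivalent — the two output columns agree on all 8 assignments:
w | v | z | Expression 1 | Expression 2
---------------------------------------
0 | 0 | 0 | 1 | 1
0 | 0 | 1 | 0 | 0
0 | 1 | 0 | 0 | 0
0 | 1 | 1 | 1 | 1
1 | 0 | 0 | 0 | 0
1 | 0 | 1 | 1 | 1
1 | 1 | 0 | 1 | 1
1 | 1 | 1 | 0 | 0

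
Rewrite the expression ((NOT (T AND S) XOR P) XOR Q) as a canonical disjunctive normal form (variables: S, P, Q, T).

(NOT S AND NOT P AND NOT Q AND NOT T) OR (NOT S AND NOT P AND NOT Q AND T) OR (NOT S AND P AND Q AND NOT T) OR (NOT S AND P AND Q AND T) OR (S AND NOT P AND NOT Q AND NOT T) OR (S AND NOT P AND Q AND T) OR (S AND P AND NOT Q AND T) OR (S AND P AND Q AND NOT T)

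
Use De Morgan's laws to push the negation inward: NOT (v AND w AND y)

NOT v OR NOT w OR NOT y
De Morgan's: NOT(AND of terms) = OR of negations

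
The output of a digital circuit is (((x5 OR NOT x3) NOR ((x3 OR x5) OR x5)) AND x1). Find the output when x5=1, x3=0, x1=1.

Substituting: (((1 OR NOT 0) NOR ((0 OR 1) OR 1)) AND 1)
= 0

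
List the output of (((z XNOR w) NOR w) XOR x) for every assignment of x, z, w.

x | z | w | Output
------------------
0 | 0 | 0 | 0
0 | 0 | 1 | 0
0 | 1 | 0 | 1
0 | 1 | 1 | 0
1 | 0 | 0 | 1
1 | 0 | 1 | 1
1 | 1 | 0 | 0
1 | 1 | 1 | 1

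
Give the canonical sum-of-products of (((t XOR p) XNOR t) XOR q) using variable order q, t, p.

Σm(0, 2, 5, 7) = (NOT q AND NOT t AND NOT p) OR (NOT q AND t AND NOT p) OR (q AND NOT t AND p) OR (q AND t AND p)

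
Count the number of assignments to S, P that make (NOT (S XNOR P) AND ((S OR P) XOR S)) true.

Satisfying assignments: (0,1)
Count: 1 out of 4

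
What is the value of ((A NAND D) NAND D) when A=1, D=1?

Substituting: ((1 NAND 1) NAND 1)
= 1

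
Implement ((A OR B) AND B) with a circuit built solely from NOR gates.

((((A NOR B) NOR (A NOR B)) NOR ((A NOR B) NOR (A NOR B))) NOR (B NOR B))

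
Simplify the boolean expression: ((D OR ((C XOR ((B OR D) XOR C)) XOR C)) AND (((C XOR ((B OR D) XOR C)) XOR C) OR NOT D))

By distribution ((E OR v) AND (E OR NOT v) = E) then XOR self-cancellation ((E XOR v) XOR v = E):
= ((B OR D) XOR C)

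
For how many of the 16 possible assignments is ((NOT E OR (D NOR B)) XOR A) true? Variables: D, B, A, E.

Satisfying assignments: (0,0,0,0), (0,0,0,1), (0,1,0,0), (0,1,1,1), (1,0,0,0), (1,0,1,1), (1,1,0,0), (1,1,1,1)
Count: 8 out of 16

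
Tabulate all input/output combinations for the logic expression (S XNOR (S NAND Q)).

S | Q | Output
--------------
0 | 0 | 0
0 | 1 | 0
1 | 0 | 1
1 | 1 | 0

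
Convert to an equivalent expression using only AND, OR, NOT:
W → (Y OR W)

NOT W OR (Y OR W)
(Implication elimination: A → B = NOT A OR B)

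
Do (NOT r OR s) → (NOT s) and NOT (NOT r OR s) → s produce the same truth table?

No, Inverse is not equivalent to original (counterexample: r=0, s=1)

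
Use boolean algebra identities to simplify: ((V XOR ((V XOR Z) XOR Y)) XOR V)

By XOR self-cancellation ((E XOR v) XOR v = E):
= ((V XOR Z) XOR Y)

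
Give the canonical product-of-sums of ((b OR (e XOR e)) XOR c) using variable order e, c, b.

ΠM(0, 3, 4, 7) = (e OR c OR b) AND (e OR NOT c OR NOT b) AND (NOT e OR c OR b) AND (NOT e OR NOT c OR NOT b)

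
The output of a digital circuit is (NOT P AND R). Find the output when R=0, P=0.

Substituting: (NOT 0 AND 0)
= 0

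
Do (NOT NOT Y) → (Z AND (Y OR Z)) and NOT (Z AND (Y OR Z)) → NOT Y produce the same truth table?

Yes, Contrapositive is always equivalent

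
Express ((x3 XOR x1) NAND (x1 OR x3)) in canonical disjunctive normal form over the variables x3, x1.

(NOT x3 AND NOT x1) OR (x3 AND x1)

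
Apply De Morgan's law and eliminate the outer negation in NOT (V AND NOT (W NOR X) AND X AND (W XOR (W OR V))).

NOT V OR (W NOR X) OR NOT X OR NOT (W XOR (W OR V))
De Morgan's: NOT(AND of terms) = OR of negations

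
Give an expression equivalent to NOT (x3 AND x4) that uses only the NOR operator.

(((x3 NOR x3) NOR (x4 NOR x4)) NOR ((x3 NOR x3) NOR (x4 NOR x4)))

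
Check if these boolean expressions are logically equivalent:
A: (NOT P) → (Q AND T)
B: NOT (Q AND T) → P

Yes, Contrapositive is always equivalent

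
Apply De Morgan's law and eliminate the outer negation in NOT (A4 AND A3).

NOT A4 OR NOT A3
De Morgan's: NOT(AND of terms) = OR of negations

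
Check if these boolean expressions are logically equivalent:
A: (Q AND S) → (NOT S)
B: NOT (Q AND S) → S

No, Inverse is not equivalent to original (counterexample: Q=0, S=0)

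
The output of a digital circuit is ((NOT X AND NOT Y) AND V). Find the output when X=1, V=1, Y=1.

Substituting: ((NOT 1 AND NOT 1) AND 1)
= 0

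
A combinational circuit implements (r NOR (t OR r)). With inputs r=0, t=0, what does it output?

Substituting: (0 NOR (0 OR 0))
= 1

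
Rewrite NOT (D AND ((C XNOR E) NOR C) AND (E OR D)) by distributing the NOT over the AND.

NOT D OR NOT ((C XNOR E) NOR C) OR NOT (E OR D)
De Morgan's: NOT(AND of terms) = OR of negations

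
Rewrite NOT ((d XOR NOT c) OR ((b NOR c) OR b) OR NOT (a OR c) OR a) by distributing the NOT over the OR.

NOT (d XOR NOT c) AND NOT ((b NOR c) OR b) AND (a OR c) AND NOT a
De Morgan's: NOT(OR of terms) = AND of negations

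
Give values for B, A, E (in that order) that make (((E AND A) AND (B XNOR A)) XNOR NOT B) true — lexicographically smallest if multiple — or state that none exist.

B=1, A=0, E=0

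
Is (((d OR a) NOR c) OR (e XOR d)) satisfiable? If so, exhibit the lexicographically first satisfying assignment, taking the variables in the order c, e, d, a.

c=0, e=0, d=0, a=0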